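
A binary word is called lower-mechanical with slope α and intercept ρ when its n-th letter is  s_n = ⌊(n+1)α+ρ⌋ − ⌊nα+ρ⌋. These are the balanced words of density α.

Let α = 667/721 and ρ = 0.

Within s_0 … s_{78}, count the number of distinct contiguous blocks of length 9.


10

t_n = ⌊(n·667)/721⌋ for n = 0 … 79:
  n=0…9: ⌊0/721⌋=0 ⌊667/721⌋=0 ⌊1334/721⌋=1 ⌊2001/721⌋=2 ⌊2668/721⌋=3 ⌊3335/721⌋=4 ⌊4002/721⌋=5 ⌊4669/721⌋=6 ⌊5336/721⌋=7 ⌊6003/721⌋=8
  n=10…19: ⌊6670/721⌋=9 ⌊7337/721⌋=10 ⌊8004/721⌋=11 ⌊8671/721⌋=12 ⌊9338/721⌋=12 ⌊10005/721⌋=13 ⌊10672/721⌋=14 ⌊11339/721⌋=15 ⌊12006/721⌋=16 ⌊12673/721⌋=17
  n=20…29: ⌊13340/721⌋=18 ⌊14007/721⌋=19 ⌊14674/721⌋=20 ⌊15341/721⌋=21 ⌊16008/721⌋=22 ⌊16675/721⌋=23 ⌊17342/721⌋=24 ⌊18009/721⌋=24 ⌊18676/721⌋=25 ⌊19343/721⌋=26
  n=30…39: ⌊20010/721⌋=27 ⌊20677/721⌋=28 ⌊21344/721⌋=29 ⌊22011/721⌋=30 ⌊22678/721⌋=31 ⌊23345/721⌋=32 ⌊24012/721⌋=33 ⌊24679/721⌋=34 ⌊25346/721⌋=35 ⌊26013/721⌋=36
  n=40…49: ⌊26680/721⌋=37 ⌊27347/721⌋=37 ⌊28014/721⌋=38 ⌊28681/721⌋=39 ⌊29348/721⌋=40 ⌊30015/721⌋=41 ⌊30682/721⌋=42 ⌊31349/721⌋=43 ⌊32016/721⌋=44 ⌊32683/721⌋=45
  n=50…59: ⌊33350/721⌋=46 ⌊34017/721⌋=47 ⌊34684/721⌋=48 ⌊35351/721⌋=49 ⌊36018/721⌋=49 ⌊36685/721⌋=50 ⌊37352/721⌋=51 ⌊38019/721⌋=52 ⌊38686/721⌋=53 ⌊39353/721⌋=54
  n=60…69: ⌊40020/721⌋=55 ⌊40687/721⌋=56 ⌊41354/721⌋=57 ⌊42021/721⌋=58 ⌊42688/721⌋=59 ⌊43355/721⌋=60 ⌊44022/721⌋=61 ⌊44689/721⌋=61 ⌊45356/721⌋=62 ⌊46023/721⌋=63
  n=70…79: ⌊46690/721⌋=64 ⌊47357/721⌋=65 ⌊48024/721⌋=66 ⌊48691/721⌋=67 ⌊49358/721⌋=68 ⌊50025/721⌋=69 ⌊50692/721⌋=70 ⌊51359/721⌋=71 ⌊52026/721⌋=72 ⌊52693/721⌋=73
s_n = t_(n+1) − t_n for n = 0 … 78 gives
prefix = 0111111111111011111111111101111111111111011111111111101111111111110111111111111
slide a length-9 window over [0..8] … [70..78] (71 windows); first occurrence of each distinct factor:
  [  0..  8] 011111111
  [  1..  9] 111111111
  [  5.. 13] 111111110
  [  6.. 14] 111111101
  [  7.. 15] 111111011
  [  8.. 16] 111110111
  [  9.. 17] 111101111
  [ 10.. 18] 111011111
  [ 11.. 19] 110111111
  [ 12.. 20] 101111111
  (the other 61 windows repeat one of these)
distinct factors: {011111111, 101111111, 110111111, 111011111, 111101111, 111110111, 111111011, 111111101, 111111110, 111111111}
count = 10  (Sturmian bound for length 9 is 10)


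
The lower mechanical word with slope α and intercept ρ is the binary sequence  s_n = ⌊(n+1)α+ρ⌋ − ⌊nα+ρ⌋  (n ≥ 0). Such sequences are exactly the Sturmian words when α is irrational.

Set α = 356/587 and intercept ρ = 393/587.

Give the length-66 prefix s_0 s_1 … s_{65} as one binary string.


n=0: ⌊(1·356+393)/587⌋ − ⌊(0·356+393)/587⌋ = ⌊749/587⌋ − ⌊393/587⌋ = 1 − 0 = 1
n=1: ⌊(2·356+393)/587⌋ − ⌊(1·356+393)/587⌋ = ⌊1105/587⌋ − ⌊749/587⌋ = 1 − 1 = 0
n=2: ⌊(3·356+393)/587⌋ − ⌊(2·356+393)/587⌋ = ⌊1461/587⌋ − ⌊1105/587⌋ = 2 − 1 = 1
n=3: ⌊(4·356+393)/587⌋ − ⌊(3·356+393)/587⌋ = ⌊1817/587⌋ − ⌊1461/587⌋ = 3 − 2 = 1
n=4: ⌊(5·356+393)/587⌋ − ⌊(4·356+393)/587⌋ = ⌊2173/587⌋ − ⌊1817/587⌋ = 3 − 3 = 0
n=5: ⌊(6·356+393)/587⌋ − ⌊(5·356+393)/587⌋ = ⌊2529/587⌋ − ⌊2173/587⌋ = 4 − 3 = 1
n=6: ⌊(7·356+393)/587⌋ − ⌊(6·356+393)/587⌋ = ⌊2885/587⌋ − ⌊2529/587⌋ = 4 − 4 = 0
n=7: ⌊(8·356+393)/587⌋ − ⌊(7·356+393)/587⌋ = ⌊3241/587⌋ − ⌊2885/587⌋ = 5 − 4 = 1
n=8: ⌊(9·356+393)/587⌋ − ⌊(8·356+393)/587⌋ = ⌊3597/587⌋ − ⌊3241/587⌋ = 6 − 5 = 1
n=9: ⌊(10·356+393)/587⌋ − ⌊(9·356+393)/587⌋ = ⌊3953/587⌋ − ⌊3597/587⌋ = 6 − 6 = 0
n=10: ⌊(11·356+393)/587⌋ − ⌊(10·356+393)/587⌋ = ⌊4309/587⌋ − ⌊3953/587⌋ = 7 − 6 = 1
n=11: ⌊(12·356+393)/587⌋ − ⌊(11·356+393)/587⌋ = ⌊4665/587⌋ − ⌊4309/587⌋ = 7 − 7 = 0
n=12: ⌊(13·356+393)/587⌋ − ⌊(12·356+393)/587⌋ = ⌊5021/587⌋ − ⌊4665/587⌋ = 8 − 7 = 1
n=13: ⌊(14·356+393)/587⌋ − ⌊(13·356+393)/587⌋ = ⌊5377/587⌋ − ⌊5021/587⌋ = 9 − 8 = 1
n=14: ⌊(15·356+393)/587⌋ − ⌊(14·356+393)/587⌋ = ⌊5733/587⌋ − ⌊5377/587⌋ = 9 − 9 = 0
n=15: ⌊(16·356+393)/587⌋ − ⌊(15·356+393)/587⌋ = ⌊6089/587⌋ − ⌊5733/587⌋ = 10 − 9 = 1
n=16: ⌊(17·356+393)/587⌋ − ⌊(16·356+393)/587⌋ = ⌊6445/587⌋ − ⌊6089/587⌋ = 10 − 10 = 0
n=17: ⌊(18·356+393)/587⌋ − ⌊(17·356+393)/587⌋ = ⌊6801/587⌋ − ⌊6445/587⌋ = 11 − 10 = 1
n=18: ⌊(19·356+393)/587⌋ − ⌊(18·356+393)/587⌋ = ⌊7157/587⌋ − ⌊6801/587⌋ = 12 − 11 = 1
n=19: ⌊(20·356+393)/587⌋ − ⌊(19·356+393)/587⌋ = ⌊7513/587⌋ − ⌊7157/587⌋ = 12 − 12 = 0
n=20: ⌊(21·356+393)/587⌋ − ⌊(20·356+393)/587⌋ = ⌊7869/587⌋ − ⌊7513/587⌋ = 13 − 12 = 1
n=21: ⌊(22·356+393)/587⌋ − ⌊(21·356+393)/587⌋ = ⌊8225/587⌋ − ⌊7869/587⌋ = 14 − 13 = 1
n=22: ⌊(23·356+393)/587⌋ − ⌊(22·356+393)/587⌋ = ⌊8581/587⌋ − ⌊8225/587⌋ = 14 − 14 = 0
n=23: ⌊(24·356+393)/587⌋ − ⌊(23·356+393)/587⌋ = ⌊8937/587⌋ − ⌊8581/587⌋ = 15 − 14 = 1
n=24: ⌊(25·356+393)/587⌋ − ⌊(24·356+393)/587⌋ = ⌊9293/587⌋ − ⌊8937/587⌋ = 15 − 15 = 0
n=25: ⌊(26·356+393)/587⌋ − ⌊(25·356+393)/587⌋ = ⌊9649/587⌋ − ⌊9293/587⌋ = 16 − 15 = 1
n=26: ⌊(27·356+393)/587⌋ − ⌊(26·356+393)/587⌋ = ⌊10005/587⌋ − ⌊9649/587⌋ = 17 − 16 = 1
n=27: ⌊(28·356+393)/587⌋ − ⌊(27·356+393)/587⌋ = ⌊10361/587⌋ − ⌊10005/587⌋ = 17 − 17 = 0
n=28: ⌊(29·356+393)/587⌋ − ⌊(28·356+393)/587⌋ = ⌊10717/587⌋ − ⌊10361/587⌋ = 18 − 17 = 1
n=29: ⌊(30·356+393)/587⌋ − ⌊(29·356+393)/587⌋ = ⌊11073/587⌋ − ⌊10717/587⌋ = 18 − 18 = 0
n=30: ⌊(31·356+393)/587⌋ − ⌊(30·356+393)/587⌋ = ⌊11429/587⌋ − ⌊11073/587⌋ = 19 − 18 = 1
n=31: ⌊(32·356+393)/587⌋ − ⌊(31·356+393)/587⌋ = ⌊11785/587⌋ − ⌊11429/587⌋ = 20 − 19 = 1
n=32: ⌊(33·356+393)/587⌋ − ⌊(32·356+393)/587⌋ = ⌊12141/587⌋ − ⌊11785/587⌋ = 20 − 20 = 0
n=33: ⌊(34·356+393)/587⌋ − ⌊(33·356+393)/587⌋ = ⌊12497/587⌋ − ⌊12141/587⌋ = 21 − 20 = 1
n=34: ⌊(35·356+393)/587⌋ − ⌊(34·356+393)/587⌋ = ⌊12853/587⌋ − ⌊12497/587⌋ = 21 − 21 = 0
n=35: ⌊(36·356+393)/587⌋ − ⌊(35·356+393)/587⌋ = ⌊13209/587⌋ − ⌊12853/587⌋ = 22 − 21 = 1
n=36: ⌊(37·356+393)/587⌋ − ⌊(36·356+393)/587⌋ = ⌊13565/587⌋ − ⌊13209/587⌋ = 23 − 22 = 1
n=37: ⌊(38·356+393)/587⌋ − ⌊(37·356+393)/587⌋ = ⌊13921/587⌋ − ⌊13565/587⌋ = 23 − 23 = 0
n=38: ⌊(39·356+393)/587⌋ − ⌊(38·356+393)/587⌋ = ⌊14277/587⌋ − ⌊13921/587⌋ = 24 − 23 = 1
n=39: ⌊(40·356+393)/587⌋ − ⌊(39·356+393)/587⌋ = ⌊14633/587⌋ − ⌊14277/587⌋ = 24 − 24 = 0
n=40: ⌊(41·356+393)/587⌋ − ⌊(40·356+393)/587⌋ = ⌊14989/587⌋ − ⌊14633/587⌋ = 25 − 24 = 1
n=41: ⌊(42·356+393)/587⌋ − ⌊(41·356+393)/587⌋ = ⌊15345/587⌋ − ⌊14989/587⌋ = 26 − 25 = 1
n=42: ⌊(43·356+393)/587⌋ − ⌊(42·356+393)/587⌋ = ⌊15701/587⌋ − ⌊15345/587⌋ = 26 − 26 = 0
n=43: ⌊(44·356+393)/587⌋ − ⌊(43·356+393)/587⌋ = ⌊16057/587⌋ − ⌊15701/587⌋ = 27 − 26 = 1
n=44: ⌊(45·356+393)/587⌋ − ⌊(44·356+393)/587⌋ = ⌊16413/587⌋ − ⌊16057/587⌋ = 27 − 27 = 0
n=45: ⌊(46·356+393)/587⌋ − ⌊(45·356+393)/587⌋ = ⌊16769/587⌋ − ⌊16413/587⌋ = 28 − 27 = 1
n=46: ⌊(47·356+393)/587⌋ − ⌊(46·356+393)/587⌋ = ⌊17125/587⌋ − ⌊16769/587⌋ = 29 − 28 = 1
n=47: ⌊(48·356+393)/587⌋ − ⌊(47·356+393)/587⌋ = ⌊17481/587⌋ − ⌊17125/587⌋ = 29 − 29 = 0
n=48: ⌊(49·356+393)/587⌋ − ⌊(48·356+393)/587⌋ = ⌊17837/587⌋ − ⌊17481/587⌋ = 30 − 29 = 1
n=49: ⌊(50·356+393)/587⌋ − ⌊(49·356+393)/587⌋ = ⌊18193/587⌋ − ⌊17837/587⌋ = 30 − 30 = 0
n=50: ⌊(51·356+393)/587⌋ − ⌊(50·356+393)/587⌋ = ⌊18549/587⌋ − ⌊18193/587⌋ = 31 − 30 = 1
n=51: ⌊(52·356+393)/587⌋ − ⌊(51·356+393)/587⌋ = ⌊18905/587⌋ − ⌊18549/587⌋ = 32 − 31 = 1
n=52: ⌊(53·356+393)/587⌋ − ⌊(52·356+393)/587⌋ = ⌊19261/587⌋ − ⌊18905/587⌋ = 32 − 32 = 0
n=53: ⌊(54·356+393)/587⌋ − ⌊(53·356+393)/587⌋ = ⌊19617/587⌋ − ⌊19261/587⌋ = 33 − 32 = 1
n=54: ⌊(55·356+393)/587⌋ − ⌊(54·356+393)/587⌋ = ⌊19973/587⌋ − ⌊19617/587⌋ = 34 − 33 = 1
n=55: ⌊(56·356+393)/587⌋ − ⌊(55·356+393)/587⌋ = ⌊20329/587⌋ − ⌊19973/587⌋ = 34 − 34 = 0
n=56: ⌊(57·356+393)/587⌋ − ⌊(56·356+393)/587⌋ = ⌊20685/587⌋ − ⌊20329/587⌋ = 35 − 34 = 1
n=57: ⌊(58·356+393)/587⌋ − ⌊(57·356+393)/587⌋ = ⌊21041/587⌋ − ⌊20685/587⌋ = 35 − 35 = 0
n=58: ⌊(59·356+393)/587⌋ − ⌊(58·356+393)/587⌋ = ⌊21397/587⌋ − ⌊21041/587⌋ = 36 − 35 = 1
n=59: ⌊(60·356+393)/587⌋ − ⌊(59·356+393)/587⌋ = ⌊21753/587⌋ − ⌊21397/587⌋ = 37 − 36 = 1
n=60: ⌊(61·356+393)/587⌋ − ⌊(60·356+393)/587⌋ = ⌊22109/587⌋ − ⌊21753/587⌋ = 37 − 37 = 0
n=61: ⌊(62·356+393)/587⌋ − ⌊(61·356+393)/587⌋ = ⌊22465/587⌋ − ⌊22109/587⌋ = 38 − 37 = 1
n=62: ⌊(63·356+393)/587⌋ − ⌊(62·356+393)/587⌋ = ⌊22821/587⌋ − ⌊22465/587⌋ = 38 − 38 = 0
n=63: ⌊(64·356+393)/587⌋ − ⌊(63·356+393)/587⌋ = ⌊23177/587⌋ − ⌊22821/587⌋ = 39 − 38 = 1
n=64: ⌊(65·356+393)/587⌋ − ⌊(64·356+393)/587⌋ = ⌊23533/587⌋ − ⌊23177/587⌋ = 40 − 39 = 1
n=65: ⌊(66·356+393)/587⌋ − ⌊(65·356+393)/587⌋ = ⌊23889/587⌋ − ⌊23533/587⌋ = 40 − 40 = 0

101101011010110101101101011010110101101011010110101101101011010110


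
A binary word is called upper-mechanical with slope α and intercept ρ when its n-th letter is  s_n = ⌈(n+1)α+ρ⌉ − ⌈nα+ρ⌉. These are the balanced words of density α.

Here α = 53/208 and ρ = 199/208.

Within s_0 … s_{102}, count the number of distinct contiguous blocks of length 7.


8

t_n = ⌈(n·53+199)/208⌉ for n = 0 … 103:
  n=0…9: ⌈199/208⌉=1 ⌈252/208⌉=2 ⌈305/208⌉=2 ⌈358/208⌉=2 ⌈411/208⌉=2 ⌈464/208⌉=3 ⌈517/208⌉=3 ⌈570/208⌉=3 ⌈623/208⌉=3 ⌈676/208⌉=4
  n=10…19: ⌈729/208⌉=4 ⌈782/208⌉=4 ⌈835/208⌉=5 ⌈888/208⌉=5 ⌈941/208⌉=5 ⌈994/208⌉=5 ⌈1047/208⌉=6 ⌈1100/208⌉=6 ⌈1153/208⌉=6 ⌈1206/208⌉=6
  n=20…29: ⌈1259/208⌉=7 ⌈1312/208⌉=7 ⌈1365/208⌉=7 ⌈1418/208⌉=7 ⌈1471/208⌉=8 ⌈1524/208⌉=8 ⌈1577/208⌉=8 ⌈1630/208⌉=8 ⌈1683/208⌉=9 ⌈1736/208⌉=9
  n=30…39: ⌈1789/208⌉=9 ⌈1842/208⌉=9 ⌈1895/208⌉=10 ⌈1948/208⌉=10 ⌈2001/208⌉=10 ⌈2054/208⌉=10 ⌈2107/208⌉=11 ⌈2160/208⌉=11 ⌈2213/208⌉=11 ⌈2266/208⌉=11
  n=40…49: ⌈2319/208⌉=12 ⌈2372/208⌉=12 ⌈2425/208⌉=12 ⌈2478/208⌉=12 ⌈2531/208⌉=13 ⌈2584/208⌉=13 ⌈2637/208⌉=13 ⌈2690/208⌉=13 ⌈2743/208⌉=14 ⌈2796/208⌉=14
  n=50…59: ⌈2849/208⌉=14 ⌈2902/208⌉=14 ⌈2955/208⌉=15 ⌈3008/208⌉=15 ⌈3061/208⌉=15 ⌈3114/208⌉=15 ⌈3167/208⌉=16 ⌈3220/208⌉=16 ⌈3273/208⌉=16 ⌈3326/208⌉=16
  n=60…69: ⌈3379/208⌉=17 ⌈3432/208⌉=17 ⌈3485/208⌉=17 ⌈3538/208⌉=18 ⌈3591/208⌉=18 ⌈3644/208⌉=18 ⌈3697/208⌉=18 ⌈3750/208⌉=19 ⌈3803/208⌉=19 ⌈3856/208⌉=19
  n=70…79: ⌈3909/208⌉=19 ⌈3962/208⌉=20 ⌈4015/208⌉=20 ⌈4068/208⌉=20 ⌈4121/208⌉=20 ⌈4174/208⌉=21 ⌈4227/208⌉=21 ⌈4280/208⌉=21 ⌈4333/208⌉=21 ⌈4386/208⌉=22
  n=80…89: ⌈4439/208⌉=22 ⌈4492/208⌉=22 ⌈4545/208⌉=22 ⌈4598/208⌉=23 ⌈4651/208⌉=23 ⌈4704/208⌉=23 ⌈4757/208⌉=23 ⌈4810/208⌉=24 ⌈4863/208⌉=24 ⌈4916/208⌉=24
  n=90…99: ⌈4969/208⌉=24 ⌈5022/208⌉=25 ⌈5075/208⌉=25 ⌈5128/208⌉=25 ⌈5181/208⌉=25 ⌈5234/208⌉=26 ⌈5287/208⌉=26 ⌈5340/208⌉=26 ⌈5393/208⌉=26 ⌈5446/208⌉=27
  n=100…103: ⌈5499/208⌉=27 ⌈5552/208⌉=27 ⌈5605/208⌉=27 ⌈5658/208⌉=28
s_n = t_(n+1) − t_n for n = 0 … 102 gives
prefix = 1000100010010001000100010001000100010001000100010001000100010010001000100010001000100010001000100010001
slide a length-7 window over [0..6] … [96..102] (97 windows); first occurrence of each distinct factor:
  [  0..  6] 1000100
  [  1..  7] 0001000
  [  2..  8] 0010001
  [  3..  9] 0100010
  [  5.. 11] 0001001
  [  6.. 12] 0010010
  [  7.. 13] 0100100
  [  8.. 14] 1001000
  (the other 89 windows repeat one of these)
distinct factors: {0001000, 0001001, 0010001, 0010010, 0100010, 0100100, 1000100, 1001000}
count = 8  (Sturmian bound for length 7 is 8)


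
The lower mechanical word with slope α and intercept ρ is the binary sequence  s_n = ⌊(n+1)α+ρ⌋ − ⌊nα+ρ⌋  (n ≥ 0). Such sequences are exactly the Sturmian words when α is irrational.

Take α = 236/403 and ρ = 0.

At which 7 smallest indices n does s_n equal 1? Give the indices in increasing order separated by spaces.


n=0: ⌊236/403⌋−⌊0/403⌋ = 0−0 = 0
n=1: ⌊472/403⌋−⌊236/403⌋ = 1−0 = 1  ← one
n=2: ⌊708/403⌋−⌊472/403⌋ = 1−1 = 0
n=3: ⌊944/403⌋−⌊708/403⌋ = 2−1 = 1  ← one
n=4: ⌊1180/403⌋−⌊944/403⌋ = 2−2 = 0
n=5: ⌊1416/403⌋−⌊1180/403⌋ = 3−2 = 1  ← one
n=6: ⌊1652/403⌋−⌊1416/403⌋ = 4−3 = 1  ← one
n=7: ⌊1888/403⌋−⌊1652/403⌋ = 4−4 = 0
n=8: ⌊2124/403⌋−⌊1888/403⌋ = 5−4 = 1  ← one
n=9: ⌊2360/403⌋−⌊2124/403⌋ = 5−5 = 0
n=10: ⌊2596/403⌋−⌊2360/403⌋ = 6−5 = 1  ← one
n=11: ⌊2832/403⌋−⌊2596/403⌋ = 7−6 = 1  ← one
positions of the first 7 ones: 1 3 5 6 8 10 11

1 3 5 6 8 10 11


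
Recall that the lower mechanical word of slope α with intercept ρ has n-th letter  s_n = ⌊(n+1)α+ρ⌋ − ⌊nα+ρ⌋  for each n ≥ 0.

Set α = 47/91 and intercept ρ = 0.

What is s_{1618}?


1

(n+1)α + ρ = (1619·47) / 91 = 76093/91
nα + ρ     = (1618·47) / 91 = 76046/91
⌊76093/91⌋ = 836,  ⌊76046/91⌋ = 835
s_{1618} = 836 − 835 = 1


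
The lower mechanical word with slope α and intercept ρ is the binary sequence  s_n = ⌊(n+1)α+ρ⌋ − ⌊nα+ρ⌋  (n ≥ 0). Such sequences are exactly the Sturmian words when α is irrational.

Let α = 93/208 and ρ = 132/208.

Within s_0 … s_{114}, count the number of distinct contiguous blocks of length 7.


t_n = ⌊(n·93+132)/208⌋ for n = 0 … 115:
  n=0…9: ⌊132/208⌋=0 ⌊225/208⌋=1 ⌊318/208⌋=1 ⌊411/208⌋=1 ⌊504/208⌋=2 ⌊597/208⌋=2 ⌊690/208⌋=3 ⌊783/208⌋=3 ⌊876/208⌋=4 ⌊969/208⌋=4
  n=10…19: ⌊1062/208⌋=5 ⌊1155/208⌋=5 ⌊1248/208⌋=6 ⌊1341/208⌋=6 ⌊1434/208⌋=6 ⌊1527/208⌋=7 ⌊1620/208⌋=7 ⌊1713/208⌋=8 ⌊1806/208⌋=8 ⌊1899/208⌋=9
  n=20…29: ⌊1992/208⌋=9 ⌊2085/208⌋=10 ⌊2178/208⌋=10 ⌊2271/208⌋=10 ⌊2364/208⌋=11 ⌊2457/208⌋=11 ⌊2550/208⌋=12 ⌊2643/208⌋=12 ⌊2736/208⌋=13 ⌊2829/208⌋=13
  n=30…39: ⌊2922/208⌋=14 ⌊3015/208⌋=14 ⌊3108/208⌋=14 ⌊3201/208⌋=15 ⌊3294/208⌋=15 ⌊3387/208⌋=16 ⌊3480/208⌋=16 ⌊3573/208⌋=17 ⌊3666/208⌋=17 ⌊3759/208⌋=18
  n=40…49: ⌊3852/208⌋=18 ⌊3945/208⌋=18 ⌊4038/208⌋=19 ⌊4131/208⌋=19 ⌊4224/208⌋=20 ⌊4317/208⌋=20 ⌊4410/208⌋=21 ⌊4503/208⌋=21 ⌊4596/208⌋=22 ⌊4689/208⌋=22
  n=50…59: ⌊4782/208⌋=22 ⌊4875/208⌋=23 ⌊4968/208⌋=23 ⌊5061/208⌋=24 ⌊5154/208⌋=24 ⌊5247/208⌋=25 ⌊5340/208⌋=25 ⌊5433/208⌋=26 ⌊5526/208⌋=26 ⌊5619/208⌋=27
  n=60…69: ⌊5712/208⌋=27 ⌊5805/208⌋=27 ⌊5898/208⌋=28 ⌊5991/208⌋=28 ⌊6084/208⌋=29 ⌊6177/208⌋=29 ⌊6270/208⌋=30 ⌊6363/208⌋=30 ⌊6456/208⌋=31 ⌊6549/208⌋=31
  n=70…79: ⌊6642/208⌋=31 ⌊6735/208⌋=32 ⌊6828/208⌋=32 ⌊6921/208⌋=33 ⌊7014/208⌋=33 ⌊7107/208⌋=34 ⌊7200/208⌋=34 ⌊7293/208⌋=35 ⌊7386/208⌋=35 ⌊7479/208⌋=35
  n=80…89: ⌊7572/208⌋=36 ⌊7665/208⌋=36 ⌊7758/208⌋=37 ⌊7851/208⌋=37 ⌊7944/208⌋=38 ⌊8037/208⌋=38 ⌊8130/208⌋=39 ⌊8223/208⌋=39 ⌊8316/208⌋=39 ⌊8409/208⌋=40
  n=90…99: ⌊8502/208⌋=40 ⌊8595/208⌋=41 ⌊8688/208⌋=41 ⌊8781/208⌋=42 ⌊8874/208⌋=42 ⌊8967/208⌋=43 ⌊9060/208⌋=43 ⌊9153/208⌋=44 ⌊9246/208⌋=44 ⌊9339/208⌋=44
  n=100…109: ⌊9432/208⌋=45 ⌊9525/208⌋=45 ⌊9618/208⌋=46 ⌊9711/208⌋=46 ⌊9804/208⌋=47 ⌊9897/208⌋=47 ⌊9990/208⌋=48 ⌊10083/208⌋=48 ⌊10176/208⌋=48 ⌊10269/208⌋=49
  n=110…115: ⌊10362/208⌋=49 ⌊10455/208⌋=50 ⌊10548/208⌋=50 ⌊10641/208⌋=51 ⌊10734/208⌋=51 ⌊10827/208⌋=52
s_n = t_(n+1) − t_n for n = 0 … 114 gives
prefix = 1001010101010010101010010101010010101010010101010010101010100101010100101010100101010100101010101001010101001010101
slide a length-7 window over [0..6] … [108..114] (109 windows); first occurrence of each distinct factor:
  [  0..  6] 1001010
  [  1..  7] 0010101
  [  2..  8] 0101010
  [  3..  9] 1010101
  [  7.. 13] 1010100
  [  8.. 14] 0101001
  [  9.. 15] 1010010
  [ 10.. 16] 0100101
  (the other 101 windows repeat one of these)
distinct factors: {0010101, 0100101, 0101001, 0101010, 1001010, 1010010, 1010100, 1010101}
count = 8  (Sturmian bound for length 7 is 8)

8


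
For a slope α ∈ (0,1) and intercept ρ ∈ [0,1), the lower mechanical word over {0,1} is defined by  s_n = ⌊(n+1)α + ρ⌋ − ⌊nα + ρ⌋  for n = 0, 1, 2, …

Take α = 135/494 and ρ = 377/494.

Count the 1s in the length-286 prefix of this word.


#1s = Σ_{n=0}^{285} s_n = Σ_{n=0}^{285} (⌊(n+1)α+ρ⌋ − ⌊nα+ρ⌋)
the sum telescopes: every ⌊nα+ρ⌋ with 0 < n < 286 appears once with + and once with −, leaving ⌊286α+ρ⌋ − ⌊0·α+ρ⌋
286α + ρ = (286·135 + 377) / 494 = 38987/494
ρ = 377/494
⌊38987/494⌋ = 78,  ⌊377/494⌋ = 0
#1s = 78 − 0 = 78

78


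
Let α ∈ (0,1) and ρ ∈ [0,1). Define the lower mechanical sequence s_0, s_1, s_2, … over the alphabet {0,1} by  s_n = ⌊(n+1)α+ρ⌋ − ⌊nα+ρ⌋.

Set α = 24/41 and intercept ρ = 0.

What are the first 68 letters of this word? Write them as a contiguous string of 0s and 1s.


n=0: ⌊(1·24)/41⌋ − ⌊(0·24)/41⌋ = ⌊24/41⌋ − ⌊0/41⌋ = 0 − 0 = 0
n=1: ⌊(2·24)/41⌋ − ⌊(1·24)/41⌋ = ⌊48/41⌋ − ⌊24/41⌋ = 1 − 0 = 1
n=2: ⌊(3·24)/41⌋ − ⌊(2·24)/41⌋ = ⌊72/41⌋ − ⌊48/41⌋ = 1 − 1 = 0
n=3: ⌊(4·24)/41⌋ − ⌊(3·24)/41⌋ = ⌊96/41⌋ − ⌊72/41⌋ = 2 − 1 = 1
n=4: ⌊(5·24)/41⌋ − ⌊(4·24)/41⌋ = ⌊120/41⌋ − ⌊96/41⌋ = 2 − 2 = 0
n=5: ⌊(6·24)/41⌋ − ⌊(5·24)/41⌋ = ⌊144/41⌋ − ⌊120/41⌋ = 3 − 2 = 1
n=6: ⌊(7·24)/41⌋ − ⌊(6·24)/41⌋ = ⌊168/41⌋ − ⌊144/41⌋ = 4 − 3 = 1
n=7: ⌊(8·24)/41⌋ − ⌊(7·24)/41⌋ = ⌊192/41⌋ − ⌊168/41⌋ = 4 − 4 = 0
n=8: ⌊(9·24)/41⌋ − ⌊(8·24)/41⌋ = ⌊216/41⌋ − ⌊192/41⌋ = 5 − 4 = 1
n=9: ⌊(10·24)/41⌋ − ⌊(9·24)/41⌋ = ⌊240/41⌋ − ⌊216/41⌋ = 5 − 5 = 0
n=10: ⌊(11·24)/41⌋ − ⌊(10·24)/41⌋ = ⌊264/41⌋ − ⌊240/41⌋ = 6 − 5 = 1
n=11: ⌊(12·24)/41⌋ − ⌊(11·24)/41⌋ = ⌊288/41⌋ − ⌊264/41⌋ = 7 − 6 = 1
n=12: ⌊(13·24)/41⌋ − ⌊(12·24)/41⌋ = ⌊312/41⌋ − ⌊288/41⌋ = 7 − 7 = 0
n=13: ⌊(14·24)/41⌋ − ⌊(13·24)/41⌋ = ⌊336/41⌋ − ⌊312/41⌋ = 8 − 7 = 1
n=14: ⌊(15·24)/41⌋ − ⌊(14·24)/41⌋ = ⌊360/41⌋ − ⌊336/41⌋ = 8 − 8 = 0
n=15: ⌊(16·24)/41⌋ − ⌊(15·24)/41⌋ = ⌊384/41⌋ − ⌊360/41⌋ = 9 − 8 = 1
n=16: ⌊(17·24)/41⌋ − ⌊(16·24)/41⌋ = ⌊408/41⌋ − ⌊384/41⌋ = 9 − 9 = 0
n=17: ⌊(18·24)/41⌋ − ⌊(17·24)/41⌋ = ⌊432/41⌋ − ⌊408/41⌋ = 10 − 9 = 1
n=18: ⌊(19·24)/41⌋ − ⌊(18·24)/41⌋ = ⌊456/41⌋ − ⌊432/41⌋ = 11 − 10 = 1
n=19: ⌊(20·24)/41⌋ − ⌊(19·24)/41⌋ = ⌊480/41⌋ − ⌊456/41⌋ = 11 − 11 = 0
n=20: ⌊(21·24)/41⌋ − ⌊(20·24)/41⌋ = ⌊504/41⌋ − ⌊480/41⌋ = 12 − 11 = 1
n=21: ⌊(22·24)/41⌋ − ⌊(21·24)/41⌋ = ⌊528/41⌋ − ⌊504/41⌋ = 12 − 12 = 0
n=22: ⌊(23·24)/41⌋ − ⌊(22·24)/41⌋ = ⌊552/41⌋ − ⌊528/41⌋ = 13 − 12 = 1
n=23: ⌊(24·24)/41⌋ − ⌊(23·24)/41⌋ = ⌊576/41⌋ − ⌊552/41⌋ = 14 − 13 = 1
n=24: ⌊(25·24)/41⌋ − ⌊(24·24)/41⌋ = ⌊600/41⌋ − ⌊576/41⌋ = 14 − 14 = 0
n=25: ⌊(26·24)/41⌋ − ⌊(25·24)/41⌋ = ⌊624/41⌋ − ⌊600/41⌋ = 15 − 14 = 1
n=26: ⌊(27·24)/41⌋ − ⌊(26·24)/41⌋ = ⌊648/41⌋ − ⌊624/41⌋ = 15 − 15 = 0
n=27: ⌊(28·24)/41⌋ − ⌊(27·24)/41⌋ = ⌊672/41⌋ − ⌊648/41⌋ = 16 − 15 = 1
n=28: ⌊(29·24)/41⌋ − ⌊(28·24)/41⌋ = ⌊696/41⌋ − ⌊672/41⌋ = 16 − 16 = 0
n=29: ⌊(30·24)/41⌋ − ⌊(29·24)/41⌋ = ⌊720/41⌋ − ⌊696/41⌋ = 17 − 16 = 1
n=30: ⌊(31·24)/41⌋ − ⌊(30·24)/41⌋ = ⌊744/41⌋ − ⌊720/41⌋ = 18 − 17 = 1
n=31: ⌊(32·24)/41⌋ − ⌊(31·24)/41⌋ = ⌊768/41⌋ − ⌊744/41⌋ = 18 − 18 = 0
n=32: ⌊(33·24)/41⌋ − ⌊(32·24)/41⌋ = ⌊792/41⌋ − ⌊768/41⌋ = 19 − 18 = 1
n=33: ⌊(34·24)/41⌋ − ⌊(33·24)/41⌋ = ⌊816/41⌋ − ⌊792/41⌋ = 19 − 19 = 0
n=34: ⌊(35·24)/41⌋ − ⌊(34·24)/41⌋ = ⌊840/41⌋ − ⌊816/41⌋ = 20 − 19 = 1
n=35: ⌊(36·24)/41⌋ − ⌊(35·24)/41⌋ = ⌊864/41⌋ − ⌊840/41⌋ = 21 − 20 = 1
n=36: ⌊(37·24)/41⌋ − ⌊(36·24)/41⌋ = ⌊888/41⌋ − ⌊864/41⌋ = 21 − 21 = 0
n=37: ⌊(38·24)/41⌋ − ⌊(37·24)/41⌋ = ⌊912/41⌋ − ⌊888/41⌋ = 22 − 21 = 1
n=38: ⌊(39·24)/41⌋ − ⌊(38·24)/41⌋ = ⌊936/41⌋ − ⌊912/41⌋ = 22 − 22 = 0
n=39: ⌊(40·24)/41⌋ − ⌊(39·24)/41⌋ = ⌊960/41⌋ − ⌊936/41⌋ = 23 − 22 = 1
n=40: ⌊(41·24)/41⌋ − ⌊(40·24)/41⌋ = ⌊984/41⌋ − ⌊960/41⌋ = 24 − 23 = 1
n=41: ⌊(42·24)/41⌋ − ⌊(41·24)/41⌋ = ⌊1008/41⌋ − ⌊984/41⌋ = 24 − 24 = 0
n=42: ⌊(43·24)/41⌋ − ⌊(42·24)/41⌋ = ⌊1032/41⌋ − ⌊1008/41⌋ = 25 − 24 = 1
n=43: ⌊(44·24)/41⌋ − ⌊(43·24)/41⌋ = ⌊1056/41⌋ − ⌊1032/41⌋ = 25 − 25 = 0
n=44: ⌊(45·24)/41⌋ − ⌊(44·24)/41⌋ = ⌊1080/41⌋ − ⌊1056/41⌋ = 26 − 25 = 1
n=45: ⌊(46·24)/41⌋ − ⌊(45·24)/41⌋ = ⌊1104/41⌋ − ⌊1080/41⌋ = 26 − 26 = 0
n=46: ⌊(47·24)/41⌋ − ⌊(46·24)/41⌋ = ⌊1128/41⌋ − ⌊1104/41⌋ = 27 − 26 = 1
n=47: ⌊(48·24)/41⌋ − ⌊(47·24)/41⌋ = ⌊1152/41⌋ − ⌊1128/41⌋ = 28 − 27 = 1
n=48: ⌊(49·24)/41⌋ − ⌊(48·24)/41⌋ = ⌊1176/41⌋ − ⌊1152/41⌋ = 28 − 28 = 0
n=49: ⌊(50·24)/41⌋ − ⌊(49·24)/41⌋ = ⌊1200/41⌋ − ⌊1176/41⌋ = 29 − 28 = 1
n=50: ⌊(51·24)/41⌋ − ⌊(50·24)/41⌋ = ⌊1224/41⌋ − ⌊1200/41⌋ = 29 − 29 = 0
n=51: ⌊(52·24)/41⌋ − ⌊(51·24)/41⌋ = ⌊1248/41⌋ − ⌊1224/41⌋ = 30 − 29 = 1
n=52: ⌊(53·24)/41⌋ − ⌊(52·24)/41⌋ = ⌊1272/41⌋ − ⌊1248/41⌋ = 31 − 30 = 1
n=53: ⌊(54·24)/41⌋ − ⌊(53·24)/41⌋ = ⌊1296/41⌋ − ⌊1272/41⌋ = 31 − 31 = 0
n=54: ⌊(55·24)/41⌋ − ⌊(54·24)/41⌋ = ⌊1320/41⌋ − ⌊1296/41⌋ = 32 − 31 = 1
n=55: ⌊(56·24)/41⌋ − ⌊(55·24)/41⌋ = ⌊1344/41⌋ − ⌊1320/41⌋ = 32 − 32 = 0
n=56: ⌊(57·24)/41⌋ − ⌊(56·24)/41⌋ = ⌊1368/41⌋ − ⌊1344/41⌋ = 33 − 32 = 1
n=57: ⌊(58·24)/41⌋ − ⌊(57·24)/41⌋ = ⌊1392/41⌋ − ⌊1368/41⌋ = 33 − 33 = 0
n=58: ⌊(59·24)/41⌋ − ⌊(58·24)/41⌋ = ⌊1416/41⌋ − ⌊1392/41⌋ = 34 − 33 = 1
n=59: ⌊(60·24)/41⌋ − ⌊(59·24)/41⌋ = ⌊1440/41⌋ − ⌊1416/41⌋ = 35 − 34 = 1
n=60: ⌊(61·24)/41⌋ − ⌊(60·24)/41⌋ = ⌊1464/41⌋ − ⌊1440/41⌋ = 35 − 35 = 0
n=61: ⌊(62·24)/41⌋ − ⌊(61·24)/41⌋ = ⌊1488/41⌋ − ⌊1464/41⌋ = 36 − 35 = 1
n=62: ⌊(63·24)/41⌋ − ⌊(62·24)/41⌋ = ⌊1512/41⌋ − ⌊1488/41⌋ = 36 − 36 = 0
n=63: ⌊(64·24)/41⌋ − ⌊(63·24)/41⌋ = ⌊1536/41⌋ − ⌊1512/41⌋ = 37 − 36 = 1
n=64: ⌊(65·24)/41⌋ − ⌊(64·24)/41⌋ = ⌊1560/41⌋ − ⌊1536/41⌋ = 38 − 37 = 1
n=65: ⌊(66·24)/41⌋ − ⌊(65·24)/41⌋ = ⌊1584/41⌋ − ⌊1560/41⌋ = 38 − 38 = 0
n=66: ⌊(67·24)/41⌋ − ⌊(66·24)/41⌋ = ⌊1608/41⌋ − ⌊1584/41⌋ = 39 − 38 = 1
n=67: ⌊(68·24)/41⌋ − ⌊(67·24)/41⌋ = ⌊1632/41⌋ − ⌊1608/41⌋ = 39 − 39 = 0

01010110101101010110101101010110101101011010101101011010101101011010


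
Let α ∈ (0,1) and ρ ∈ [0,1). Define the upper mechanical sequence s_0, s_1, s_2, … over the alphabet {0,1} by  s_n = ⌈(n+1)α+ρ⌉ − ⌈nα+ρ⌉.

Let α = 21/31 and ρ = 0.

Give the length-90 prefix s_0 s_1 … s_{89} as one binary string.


n=0: ⌈(1·21)/31⌉ − ⌈(0·21)/31⌉ = ⌈21/31⌉ − ⌈0/31⌉ = 1 − 0 = 1
n=1: ⌈(2·21)/31⌉ − ⌈(1·21)/31⌉ = ⌈42/31⌉ − ⌈21/31⌉ = 2 − 1 = 1
n=2: ⌈(3·21)/31⌉ − ⌈(2·21)/31⌉ = ⌈63/31⌉ − ⌈42/31⌉ = 3 − 2 = 1
n=3: ⌈(4·21)/31⌉ − ⌈(3·21)/31⌉ = ⌈84/31⌉ − ⌈63/31⌉ = 3 − 3 = 0
n=4: ⌈(5·21)/31⌉ − ⌈(4·21)/31⌉ = ⌈105/31⌉ − ⌈84/31⌉ = 4 − 3 = 1
n=5: ⌈(6·21)/31⌉ − ⌈(5·21)/31⌉ = ⌈126/31⌉ − ⌈105/31⌉ = 5 − 4 = 1
n=6: ⌈(7·21)/31⌉ − ⌈(6·21)/31⌉ = ⌈147/31⌉ − ⌈126/31⌉ = 5 − 5 = 0
n=7: ⌈(8·21)/31⌉ − ⌈(7·21)/31⌉ = ⌈168/31⌉ − ⌈147/31⌉ = 6 − 5 = 1
n=8: ⌈(9·21)/31⌉ − ⌈(8·21)/31⌉ = ⌈189/31⌉ − ⌈168/31⌉ = 7 − 6 = 1
n=9: ⌈(10·21)/31⌉ − ⌈(9·21)/31⌉ = ⌈210/31⌉ − ⌈189/31⌉ = 7 − 7 = 0
n=10: ⌈(11·21)/31⌉ − ⌈(10·21)/31⌉ = ⌈231/31⌉ − ⌈210/31⌉ = 8 − 7 = 1
n=11: ⌈(12·21)/31⌉ − ⌈(11·21)/31⌉ = ⌈252/31⌉ − ⌈231/31⌉ = 9 − 8 = 1
n=12: ⌈(13·21)/31⌉ − ⌈(12·21)/31⌉ = ⌈273/31⌉ − ⌈252/31⌉ = 9 − 9 = 0
n=13: ⌈(14·21)/31⌉ − ⌈(13·21)/31⌉ = ⌈294/31⌉ − ⌈273/31⌉ = 10 − 9 = 1
n=14: ⌈(15·21)/31⌉ − ⌈(14·21)/31⌉ = ⌈315/31⌉ − ⌈294/31⌉ = 11 − 10 = 1
n=15: ⌈(16·21)/31⌉ − ⌈(15·21)/31⌉ = ⌈336/31⌉ − ⌈315/31⌉ = 11 − 11 = 0
n=16: ⌈(17·21)/31⌉ − ⌈(16·21)/31⌉ = ⌈357/31⌉ − ⌈336/31⌉ = 12 − 11 = 1
n=17: ⌈(18·21)/31⌉ − ⌈(17·21)/31⌉ = ⌈378/31⌉ − ⌈357/31⌉ = 13 − 12 = 1
n=18: ⌈(19·21)/31⌉ − ⌈(18·21)/31⌉ = ⌈399/31⌉ − ⌈378/31⌉ = 13 − 13 = 0
n=19: ⌈(20·21)/31⌉ − ⌈(19·21)/31⌉ = ⌈420/31⌉ − ⌈399/31⌉ = 14 − 13 = 1
n=20: ⌈(21·21)/31⌉ − ⌈(20·21)/31⌉ = ⌈441/31⌉ − ⌈420/31⌉ = 15 − 14 = 1
n=21: ⌈(22·21)/31⌉ − ⌈(21·21)/31⌉ = ⌈462/31⌉ − ⌈441/31⌉ = 15 − 15 = 0
n=22: ⌈(23·21)/31⌉ − ⌈(22·21)/31⌉ = ⌈483/31⌉ − ⌈462/31⌉ = 16 − 15 = 1
n=23: ⌈(24·21)/31⌉ − ⌈(23·21)/31⌉ = ⌈504/31⌉ − ⌈483/31⌉ = 17 − 16 = 1
n=24: ⌈(25·21)/31⌉ − ⌈(24·21)/31⌉ = ⌈525/31⌉ − ⌈504/31⌉ = 17 − 17 = 0
n=25: ⌈(26·21)/31⌉ − ⌈(25·21)/31⌉ = ⌈546/31⌉ − ⌈525/31⌉ = 18 − 17 = 1
n=26: ⌈(27·21)/31⌉ − ⌈(26·21)/31⌉ = ⌈567/31⌉ − ⌈546/31⌉ = 19 − 18 = 1
n=27: ⌈(28·21)/31⌉ − ⌈(27·21)/31⌉ = ⌈588/31⌉ − ⌈567/31⌉ = 19 − 19 = 0
n=28: ⌈(29·21)/31⌉ − ⌈(28·21)/31⌉ = ⌈609/31⌉ − ⌈588/31⌉ = 20 − 19 = 1
n=29: ⌈(30·21)/31⌉ − ⌈(29·21)/31⌉ = ⌈630/31⌉ − ⌈609/31⌉ = 21 − 20 = 1
n=30: ⌈(31·21)/31⌉ − ⌈(30·21)/31⌉ = ⌈651/31⌉ − ⌈630/31⌉ = 21 − 21 = 0
n=31: ⌈(32·21)/31⌉ − ⌈(31·21)/31⌉ = ⌈672/31⌉ − ⌈651/31⌉ = 22 − 21 = 1
n=32: ⌈(33·21)/31⌉ − ⌈(32·21)/31⌉ = ⌈693/31⌉ − ⌈672/31⌉ = 23 − 22 = 1
n=33: ⌈(34·21)/31⌉ − ⌈(33·21)/31⌉ = ⌈714/31⌉ − ⌈693/31⌉ = 24 − 23 = 1
n=34: ⌈(35·21)/31⌉ − ⌈(34·21)/31⌉ = ⌈735/31⌉ − ⌈714/31⌉ = 24 − 24 = 0
n=35: ⌈(36·21)/31⌉ − ⌈(35·21)/31⌉ = ⌈756/31⌉ − ⌈735/31⌉ = 25 − 24 = 1
n=36: ⌈(37·21)/31⌉ − ⌈(36·21)/31⌉ = ⌈777/31⌉ − ⌈756/31⌉ = 26 − 25 = 1
n=37: ⌈(38·21)/31⌉ − ⌈(37·21)/31⌉ = ⌈798/31⌉ − ⌈777/31⌉ = 26 − 26 = 0
n=38: ⌈(39·21)/31⌉ − ⌈(38·21)/31⌉ = ⌈819/31⌉ − ⌈798/31⌉ = 27 − 26 = 1
n=39: ⌈(40·21)/31⌉ − ⌈(39·21)/31⌉ = ⌈840/31⌉ − ⌈819/31⌉ = 28 − 27 = 1
n=40: ⌈(41·21)/31⌉ − ⌈(40·21)/31⌉ = ⌈861/31⌉ − ⌈840/31⌉ = 28 − 28 = 0
n=41: ⌈(42·21)/31⌉ − ⌈(41·21)/31⌉ = ⌈882/31⌉ − ⌈861/31⌉ = 29 − 28 = 1
n=42: ⌈(43·21)/31⌉ − ⌈(42·21)/31⌉ = ⌈903/31⌉ − ⌈882/31⌉ = 30 − 29 = 1
n=43: ⌈(44·21)/31⌉ − ⌈(43·21)/31⌉ = ⌈924/31⌉ − ⌈903/31⌉ = 30 − 30 = 0
n=44: ⌈(45·21)/31⌉ − ⌈(44·21)/31⌉ = ⌈945/31⌉ − ⌈924/31⌉ = 31 − 30 = 1
n=45: ⌈(46·21)/31⌉ − ⌈(45·21)/31⌉ = ⌈966/31⌉ − ⌈945/31⌉ = 32 − 31 = 1
n=46: ⌈(47·21)/31⌉ − ⌈(46·21)/31⌉ = ⌈987/31⌉ − ⌈966/31⌉ = 32 − 32 = 0
n=47: ⌈(48·21)/31⌉ − ⌈(47·21)/31⌉ = ⌈1008/31⌉ − ⌈987/31⌉ = 33 − 32 = 1
n=48: ⌈(49·21)/31⌉ − ⌈(48·21)/31⌉ = ⌈1029/31⌉ − ⌈1008/31⌉ = 34 − 33 = 1
n=49: ⌈(50·21)/31⌉ − ⌈(49·21)/31⌉ = ⌈1050/31⌉ − ⌈1029/31⌉ = 34 − 34 = 0
n=50: ⌈(51·21)/31⌉ − ⌈(50·21)/31⌉ = ⌈1071/31⌉ − ⌈1050/31⌉ = 35 − 34 = 1
n=51: ⌈(52·21)/31⌉ − ⌈(51·21)/31⌉ = ⌈1092/31⌉ − ⌈1071/31⌉ = 36 − 35 = 1
n=52: ⌈(53·21)/31⌉ − ⌈(52·21)/31⌉ = ⌈1113/31⌉ − ⌈1092/31⌉ = 36 − 36 = 0
n=53: ⌈(54·21)/31⌉ − ⌈(53·21)/31⌉ = ⌈1134/31⌉ − ⌈1113/31⌉ = 37 − 36 = 1
n=54: ⌈(55·21)/31⌉ − ⌈(54·21)/31⌉ = ⌈1155/31⌉ − ⌈1134/31⌉ = 38 − 37 = 1
n=55: ⌈(56·21)/31⌉ − ⌈(55·21)/31⌉ = ⌈1176/31⌉ − ⌈1155/31⌉ = 38 − 38 = 0
n=56: ⌈(57·21)/31⌉ − ⌈(56·21)/31⌉ = ⌈1197/31⌉ − ⌈1176/31⌉ = 39 − 38 = 1
n=57: ⌈(58·21)/31⌉ − ⌈(57·21)/31⌉ = ⌈1218/31⌉ − ⌈1197/31⌉ = 40 − 39 = 1
n=58: ⌈(59·21)/31⌉ − ⌈(58·21)/31⌉ = ⌈1239/31⌉ − ⌈1218/31⌉ = 40 − 40 = 0
n=59: ⌈(60·21)/31⌉ − ⌈(59·21)/31⌉ = ⌈1260/31⌉ − ⌈1239/31⌉ = 41 − 40 = 1
n=60: ⌈(61·21)/31⌉ − ⌈(60·21)/31⌉ = ⌈1281/31⌉ − ⌈1260/31⌉ = 42 − 41 = 1
n=61: ⌈(62·21)/31⌉ − ⌈(61·21)/31⌉ = ⌈1302/31⌉ − ⌈1281/31⌉ = 42 − 42 = 0
n=62: ⌈(63·21)/31⌉ − ⌈(62·21)/31⌉ = ⌈1323/31⌉ − ⌈1302/31⌉ = 43 − 42 = 1
n=63: ⌈(64·21)/31⌉ − ⌈(63·21)/31⌉ = ⌈1344/31⌉ − ⌈1323/31⌉ = 44 − 43 = 1
n=64: ⌈(65·21)/31⌉ − ⌈(64·21)/31⌉ = ⌈1365/31⌉ − ⌈1344/31⌉ = 45 − 44 = 1
n=65: ⌈(66·21)/31⌉ − ⌈(65·21)/31⌉ = ⌈1386/31⌉ − ⌈1365/31⌉ = 45 − 45 = 0
n=66: ⌈(67·21)/31⌉ − ⌈(66·21)/31⌉ = ⌈1407/31⌉ − ⌈1386/31⌉ = 46 − 45 = 1
n=67: ⌈(68·21)/31⌉ − ⌈(67·21)/31⌉ = ⌈1428/31⌉ − ⌈1407/31⌉ = 47 − 46 = 1
n=68: ⌈(69·21)/31⌉ − ⌈(68·21)/31⌉ = ⌈1449/31⌉ − ⌈1428/31⌉ = 47 − 47 = 0
n=69: ⌈(70·21)/31⌉ − ⌈(69·21)/31⌉ = ⌈1470/31⌉ − ⌈1449/31⌉ = 48 − 47 = 1
n=70: ⌈(71·21)/31⌉ − ⌈(70·21)/31⌉ = ⌈1491/31⌉ − ⌈1470/31⌉ = 49 − 48 = 1
n=71: ⌈(72·21)/31⌉ − ⌈(71·21)/31⌉ = ⌈1512/31⌉ − ⌈1491/31⌉ = 49 − 49 = 0
n=72: ⌈(73·21)/31⌉ − ⌈(72·21)/31⌉ = ⌈1533/31⌉ − ⌈1512/31⌉ = 50 − 49 = 1
n=73: ⌈(74·21)/31⌉ − ⌈(73·21)/31⌉ = ⌈1554/31⌉ − ⌈1533/31⌉ = 51 − 50 = 1
n=74: ⌈(75·21)/31⌉ − ⌈(74·21)/31⌉ = ⌈1575/31⌉ − ⌈1554/31⌉ = 51 − 51 = 0
n=75: ⌈(76·21)/31⌉ − ⌈(75·21)/31⌉ = ⌈1596/31⌉ − ⌈1575/31⌉ = 52 − 51 = 1
n=76: ⌈(77·21)/31⌉ − ⌈(76·21)/31⌉ = ⌈1617/31⌉ − ⌈1596/31⌉ = 53 − 52 = 1
n=77: ⌈(78·21)/31⌉ − ⌈(77·21)/31⌉ = ⌈1638/31⌉ − ⌈1617/31⌉ = 53 − 53 = 0
n=78: ⌈(79·21)/31⌉ − ⌈(78·21)/31⌉ = ⌈1659/31⌉ − ⌈1638/31⌉ = 54 − 53 = 1
n=79: ⌈(80·21)/31⌉ − ⌈(79·21)/31⌉ = ⌈1680/31⌉ − ⌈1659/31⌉ = 55 − 54 = 1
n=80: ⌈(81·21)/31⌉ − ⌈(80·21)/31⌉ = ⌈1701/31⌉ − ⌈1680/31⌉ = 55 − 55 = 0
n=81: ⌈(82·21)/31⌉ − ⌈(81·21)/31⌉ = ⌈1722/31⌉ − ⌈1701/31⌉ = 56 − 55 = 1
n=82: ⌈(83·21)/31⌉ − ⌈(82·21)/31⌉ = ⌈1743/31⌉ − ⌈1722/31⌉ = 57 − 56 = 1
n=83: ⌈(84·21)/31⌉ − ⌈(83·21)/31⌉ = ⌈1764/31⌉ − ⌈1743/31⌉ = 57 − 57 = 0
n=84: ⌈(85·21)/31⌉ − ⌈(84·21)/31⌉ = ⌈1785/31⌉ − ⌈1764/31⌉ = 58 − 57 = 1
n=85: ⌈(86·21)/31⌉ − ⌈(85·21)/31⌉ = ⌈1806/31⌉ − ⌈1785/31⌉ = 59 − 58 = 1
n=86: ⌈(87·21)/31⌉ − ⌈(86·21)/31⌉ = ⌈1827/31⌉ − ⌈1806/31⌉ = 59 − 59 = 0
n=87: ⌈(88·21)/31⌉ − ⌈(87·21)/31⌉ = ⌈1848/31⌉ − ⌈1827/31⌉ = 60 − 59 = 1
n=88: ⌈(89·21)/31⌉ − ⌈(88·21)/31⌉ = ⌈1869/31⌉ − ⌈1848/31⌉ = 61 − 60 = 1
n=89: ⌈(90·21)/31⌉ − ⌈(89·21)/31⌉ = ⌈1890/31⌉ − ⌈1869/31⌉ = 61 − 61 = 0

111011011011011011011011011011011101101101101101101101101101101110110110110110110110110110


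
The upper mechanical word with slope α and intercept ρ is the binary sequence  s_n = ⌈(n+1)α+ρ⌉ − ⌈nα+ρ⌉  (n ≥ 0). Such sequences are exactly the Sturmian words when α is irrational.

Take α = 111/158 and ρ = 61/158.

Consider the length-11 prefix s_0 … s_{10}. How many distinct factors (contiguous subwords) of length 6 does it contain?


6

t_n = ⌈(n·111+61)/158⌉ for n = 0 … 11:
  n=0…9: ⌈61/158⌉=1 ⌈172/158⌉=2 ⌈283/158⌉=2 ⌈394/158⌉=3 ⌈505/158⌉=4 ⌈616/158⌉=4 ⌈727/158⌉=5 ⌈838/158⌉=6 ⌈949/158⌉=7 ⌈1060/158⌉=7
  n=10…11: ⌈1171/158⌉=8 ⌈1282/158⌉=9
s_n = t_(n+1) − t_n for n = 0 … 10 gives
prefix = 10110111011
slide a length-6 window over [0..5] … [5..10] (6 windows); first occurrence of each distinct factor:
  [  0..  5] 101101
  [  1..  6] 011011
  [  2..  7] 110111
  [  3..  8] 101110
  [  4..  9] 011101
  [  5.. 10] 111011
distinct factors: {011011, 011101, 101101, 101110, 110111, 111011}
count = 6  (Sturmian bound for length 6 is 7)


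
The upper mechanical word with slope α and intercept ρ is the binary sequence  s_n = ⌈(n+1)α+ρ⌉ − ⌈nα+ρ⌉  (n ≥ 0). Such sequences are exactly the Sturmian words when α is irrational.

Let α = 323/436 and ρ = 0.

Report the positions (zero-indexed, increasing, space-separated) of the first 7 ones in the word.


0 1 2 4 5 6 8

n=0: ⌈323/436⌉−⌈0/436⌉ = 1−0 = 1  ← one
n=1: ⌈646/436⌉−⌈323/436⌉ = 2−1 = 1  ← one
n=2: ⌈969/436⌉−⌈646/436⌉ = 3−2 = 1  ← one
n=3: ⌈1292/436⌉−⌈969/436⌉ = 3−3 = 0
n=4: ⌈1615/436⌉−⌈1292/436⌉ = 4−3 = 1  ← one
n=5: ⌈1938/436⌉−⌈1615/436⌉ = 5−4 = 1  ← one
n=6: ⌈2261/436⌉−⌈1938/436⌉ = 6−5 = 1  ← one
n=7: ⌈2584/436⌉−⌈2261/436⌉ = 6−6 = 0
n=8: ⌈2907/436⌉−⌈2584/436⌉ = 7−6 = 1  ← one
positions of the first 7 ones: 0 1 2 4 5 6 8


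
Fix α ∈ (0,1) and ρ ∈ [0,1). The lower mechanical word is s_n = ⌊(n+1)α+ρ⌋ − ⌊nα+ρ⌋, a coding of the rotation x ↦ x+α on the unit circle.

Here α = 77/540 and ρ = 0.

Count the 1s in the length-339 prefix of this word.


48

#1s = Σ_{n=0}^{338} s_n = Σ_{n=0}^{338} (⌊(n+1)α+ρ⌋ − ⌊nα+ρ⌋)
the sum telescopes: every ⌊nα+ρ⌋ with 0 < n < 339 appears once with + and once with −, leaving ⌊339α+ρ⌋ − ⌊0·α+ρ⌋
339α + ρ = (339·77) / 540 = 26103/540
ρ = 0/540
⌊26103/540⌋ = 48,  ⌊0/540⌋ = 0
#1s = 48 − 0 = 48


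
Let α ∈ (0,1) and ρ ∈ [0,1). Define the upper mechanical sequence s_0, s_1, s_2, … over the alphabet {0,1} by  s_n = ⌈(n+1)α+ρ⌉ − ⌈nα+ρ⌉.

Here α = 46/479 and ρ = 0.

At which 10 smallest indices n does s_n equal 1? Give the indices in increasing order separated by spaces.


n=0: ⌈46/479⌉−⌈0/479⌉ = 1−0 = 1  ← one
n=1: ⌈92/479⌉−⌈46/479⌉ = 1−1 = 0
n=2: ⌈138/479⌉−⌈92/479⌉ = 1−1 = 0
  …
n=10: ⌈506/479⌉−⌈460/479⌉ = 2−1 = 1  ← one
n=11: ⌈552/479⌉−⌈506/479⌉ = 2−2 = 0
n=12: ⌈598/479⌉−⌈552/479⌉ = 2−2 = 0
  …
n=20: ⌈966/479⌉−⌈920/479⌉ = 3−2 = 1  ← one
n=21: ⌈1012/479⌉−⌈966/479⌉ = 3−3 = 0
n=22: ⌈1058/479⌉−⌈1012/479⌉ = 3−3 = 0
  …
n=31: ⌈1472/479⌉−⌈1426/479⌉ = 4−3 = 1  ← one
n=32: ⌈1518/479⌉−⌈1472/479⌉ = 4−4 = 0
n=33: ⌈1564/479⌉−⌈1518/479⌉ = 4−4 = 0
  …
n=41: ⌈1932/479⌉−⌈1886/479⌉ = 5−4 = 1  ← one
n=42: ⌈1978/479⌉−⌈1932/479⌉ = 5−5 = 0
n=43: ⌈2024/479⌉−⌈1978/479⌉ = 5−5 = 0
  …
n=52: ⌈2438/479⌉−⌈2392/479⌉ = 6−5 = 1  ← one
n=53: ⌈2484/479⌉−⌈2438/479⌉ = 6−6 = 0
n=54: ⌈2530/479⌉−⌈2484/479⌉ = 6−6 = 0
  …
n=62: ⌈2898/479⌉−⌈2852/479⌉ = 7−6 = 1  ← one
n=63: ⌈2944/479⌉−⌈2898/479⌉ = 7−7 = 0
n=64: ⌈2990/479⌉−⌈2944/479⌉ = 7−7 = 0
  …
n=72: ⌈3358/479⌉−⌈3312/479⌉ = 8−7 = 1  ← one
n=73: ⌈3404/479⌉−⌈3358/479⌉ = 8−8 = 0
n=74: ⌈3450/479⌉−⌈3404/479⌉ = 8−8 = 0
  …
n=83: ⌈3864/479⌉−⌈3818/479⌉ = 9−8 = 1  ← one
n=84: ⌈3910/479⌉−⌈3864/479⌉ = 9−9 = 0
n=85: ⌈3956/479⌉−⌈3910/479⌉ = 9−9 = 0
  …
n=93: ⌈4324/479⌉−⌈4278/479⌉ = 10−9 = 1  ← one
positions of the first 10 ones: 0 10 20 31 41 52 62 72 83 93

0 10 20 31 41 52 62 72 83 93


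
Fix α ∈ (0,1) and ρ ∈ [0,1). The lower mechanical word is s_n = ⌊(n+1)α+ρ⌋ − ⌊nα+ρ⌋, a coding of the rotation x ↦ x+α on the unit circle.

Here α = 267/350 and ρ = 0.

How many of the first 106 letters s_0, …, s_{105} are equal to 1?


80

#1s = Σ_{n=0}^{105} s_n = Σ_{n=0}^{105} (⌊(n+1)α+ρ⌋ − ⌊nα+ρ⌋)
the sum telescopes: every ⌊nα+ρ⌋ with 0 < n < 106 appears once with + and once with −, leaving ⌊106α+ρ⌋ − ⌊0·α+ρ⌋
106α + ρ = (106·267) / 350 = 28302/350
ρ = 0/350
⌊28302/350⌋ = 80,  ⌊0/350⌋ = 0
#1s = 80 − 0 = 80


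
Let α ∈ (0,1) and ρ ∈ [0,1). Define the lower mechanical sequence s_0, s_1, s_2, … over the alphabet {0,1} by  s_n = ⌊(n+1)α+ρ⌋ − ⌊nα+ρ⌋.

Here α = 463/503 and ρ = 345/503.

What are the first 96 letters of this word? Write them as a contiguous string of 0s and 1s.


111111110111111111111011111111111011111111111101111111111101111111111110111111111111011111111111

n=0: ⌊(1·463+345)/503⌋ − ⌊(0·463+345)/503⌋ = ⌊808/503⌋ − ⌊345/503⌋ = 1 − 0 = 1
n=1: ⌊(2·463+345)/503⌋ − ⌊(1·463+345)/503⌋ = ⌊1271/503⌋ − ⌊808/503⌋ = 2 − 1 = 1
n=2: ⌊(3·463+345)/503⌋ − ⌊(2·463+345)/503⌋ = ⌊1734/503⌋ − ⌊1271/503⌋ = 3 − 2 = 1
n=3: ⌊(4·463+345)/503⌋ − ⌊(3·463+345)/503⌋ = ⌊2197/503⌋ − ⌊1734/503⌋ = 4 − 3 = 1
n=4: ⌊(5·463+345)/503⌋ − ⌊(4·463+345)/503⌋ = ⌊2660/503⌋ − ⌊2197/503⌋ = 5 − 4 = 1
n=5: ⌊(6·463+345)/503⌋ − ⌊(5·463+345)/503⌋ = ⌊3123/503⌋ − ⌊2660/503⌋ = 6 − 5 = 1
n=6: ⌊(7·463+345)/503⌋ − ⌊(6·463+345)/503⌋ = ⌊3586/503⌋ − ⌊3123/503⌋ = 7 − 6 = 1
n=7: ⌊(8·463+345)/503⌋ − ⌊(7·463+345)/503⌋ = ⌊4049/503⌋ − ⌊3586/503⌋ = 8 − 7 = 1
n=8: ⌊(9·463+345)/503⌋ − ⌊(8·463+345)/503⌋ = ⌊4512/503⌋ − ⌊4049/503⌋ = 8 − 8 = 0
n=9: ⌊(10·463+345)/503⌋ − ⌊(9·463+345)/503⌋ = ⌊4975/503⌋ − ⌊4512/503⌋ = 9 − 8 = 1
n=10: ⌊(11·463+345)/503⌋ − ⌊(10·463+345)/503⌋ = ⌊5438/503⌋ − ⌊4975/503⌋ = 10 − 9 = 1
n=11: ⌊(12·463+345)/503⌋ − ⌊(11·463+345)/503⌋ = ⌊5901/503⌋ − ⌊5438/503⌋ = 11 − 10 = 1
n=12: ⌊(13·463+345)/503⌋ − ⌊(12·463+345)/503⌋ = ⌊6364/503⌋ − ⌊5901/503⌋ = 12 − 11 = 1
n=13: ⌊(14·463+345)/503⌋ − ⌊(13·463+345)/503⌋ = ⌊6827/503⌋ − ⌊6364/503⌋ = 13 − 12 = 1
n=14: ⌊(15·463+345)/503⌋ − ⌊(14·463+345)/503⌋ = ⌊7290/503⌋ − ⌊6827/503⌋ = 14 − 13 = 1
n=15: ⌊(16·463+345)/503⌋ − ⌊(15·463+345)/503⌋ = ⌊7753/503⌋ − ⌊7290/503⌋ = 15 − 14 = 1
n=16: ⌊(17·463+345)/503⌋ − ⌊(16·463+345)/503⌋ = ⌊8216/503⌋ − ⌊7753/503⌋ = 16 − 15 = 1
n=17: ⌊(18·463+345)/503⌋ − ⌊(17·463+345)/503⌋ = ⌊8679/503⌋ − ⌊8216/503⌋ = 17 − 16 = 1
n=18: ⌊(19·463+345)/503⌋ − ⌊(18·463+345)/503⌋ = ⌊9142/503⌋ − ⌊8679/503⌋ = 18 − 17 = 1
n=19: ⌊(20·463+345)/503⌋ − ⌊(19·463+345)/503⌋ = ⌊9605/503⌋ − ⌊9142/503⌋ = 19 − 18 = 1
n=20: ⌊(21·463+345)/503⌋ − ⌊(20·463+345)/503⌋ = ⌊10068/503⌋ − ⌊9605/503⌋ = 20 − 19 = 1
n=21: ⌊(22·463+345)/503⌋ − ⌊(21·463+345)/503⌋ = ⌊10531/503⌋ − ⌊10068/503⌋ = 20 − 20 = 0
n=22: ⌊(23·463+345)/503⌋ − ⌊(22·463+345)/503⌋ = ⌊10994/503⌋ − ⌊10531/503⌋ = 21 − 20 = 1
n=23: ⌊(24·463+345)/503⌋ − ⌊(23·463+345)/503⌋ = ⌊11457/503⌋ − ⌊10994/503⌋ = 22 − 21 = 1
n=24: ⌊(25·463+345)/503⌋ − ⌊(24·463+345)/503⌋ = ⌊11920/503⌋ − ⌊11457/503⌋ = 23 − 22 = 1
n=25: ⌊(26·463+345)/503⌋ − ⌊(25·463+345)/503⌋ = ⌊12383/503⌋ − ⌊11920/503⌋ = 24 − 23 = 1
n=26: ⌊(27·463+345)/503⌋ − ⌊(26·463+345)/503⌋ = ⌊12846/503⌋ − ⌊12383/503⌋ = 25 − 24 = 1
n=27: ⌊(28·463+345)/503⌋ − ⌊(27·463+345)/503⌋ = ⌊13309/503⌋ − ⌊12846/503⌋ = 26 − 25 = 1
n=28: ⌊(29·463+345)/503⌋ − ⌊(28·463+345)/503⌋ = ⌊13772/503⌋ − ⌊13309/503⌋ = 27 − 26 = 1
n=29: ⌊(30·463+345)/503⌋ − ⌊(29·463+345)/503⌋ = ⌊14235/503⌋ − ⌊13772/503⌋ = 28 − 27 = 1
n=30: ⌊(31·463+345)/503⌋ − ⌊(30·463+345)/503⌋ = ⌊14698/503⌋ − ⌊14235/503⌋ = 29 − 28 = 1
n=31: ⌊(32·463+345)/503⌋ − ⌊(31·463+345)/503⌋ = ⌊15161/503⌋ − ⌊14698/503⌋ = 30 − 29 = 1
n=32: ⌊(33·463+345)/503⌋ − ⌊(32·463+345)/503⌋ = ⌊15624/503⌋ − ⌊15161/503⌋ = 31 − 30 = 1
n=33: ⌊(34·463+345)/503⌋ − ⌊(33·463+345)/503⌋ = ⌊16087/503⌋ − ⌊15624/503⌋ = 31 − 31 = 0
n=34: ⌊(35·463+345)/503⌋ − ⌊(34·463+345)/503⌋ = ⌊16550/503⌋ − ⌊16087/503⌋ = 32 − 31 = 1
n=35: ⌊(36·463+345)/503⌋ − ⌊(35·463+345)/503⌋ = ⌊17013/503⌋ − ⌊16550/503⌋ = 33 − 32 = 1
n=36: ⌊(37·463+345)/503⌋ − ⌊(36·463+345)/503⌋ = ⌊17476/503⌋ − ⌊17013/503⌋ = 34 − 33 = 1
n=37: ⌊(38·463+345)/503⌋ − ⌊(37·463+345)/503⌋ = ⌊17939/503⌋ − ⌊17476/503⌋ = 35 − 34 = 1
n=38: ⌊(39·463+345)/503⌋ − ⌊(38·463+345)/503⌋ = ⌊18402/503⌋ − ⌊17939/503⌋ = 36 − 35 = 1
n=39: ⌊(40·463+345)/503⌋ − ⌊(39·463+345)/503⌋ = ⌊18865/503⌋ − ⌊18402/503⌋ = 37 − 36 = 1
n=40: ⌊(41·463+345)/503⌋ − ⌊(40·463+345)/503⌋ = ⌊19328/503⌋ − ⌊18865/503⌋ = 38 − 37 = 1
n=41: ⌊(42·463+345)/503⌋ − ⌊(41·463+345)/503⌋ = ⌊19791/503⌋ − ⌊19328/503⌋ = 39 − 38 = 1
n=42: ⌊(43·463+345)/503⌋ − ⌊(42·463+345)/503⌋ = ⌊20254/503⌋ − ⌊19791/503⌋ = 40 − 39 = 1
n=43: ⌊(44·463+345)/503⌋ − ⌊(43·463+345)/503⌋ = ⌊20717/503⌋ − ⌊20254/503⌋ = 41 − 40 = 1
n=44: ⌊(45·463+345)/503⌋ − ⌊(44·463+345)/503⌋ = ⌊21180/503⌋ − ⌊20717/503⌋ = 42 − 41 = 1
n=45: ⌊(46·463+345)/503⌋ − ⌊(45·463+345)/503⌋ = ⌊21643/503⌋ − ⌊21180/503⌋ = 43 − 42 = 1
n=46: ⌊(47·463+345)/503⌋ − ⌊(46·463+345)/503⌋ = ⌊22106/503⌋ − ⌊21643/503⌋ = 43 − 43 = 0
n=47: ⌊(48·463+345)/503⌋ − ⌊(47·463+345)/503⌋ = ⌊22569/503⌋ − ⌊22106/503⌋ = 44 − 43 = 1
n=48: ⌊(49·463+345)/503⌋ − ⌊(48·463+345)/503⌋ = ⌊23032/503⌋ − ⌊22569/503⌋ = 45 − 44 = 1
n=49: ⌊(50·463+345)/503⌋ − ⌊(49·463+345)/503⌋ = ⌊23495/503⌋ − ⌊23032/503⌋ = 46 − 45 = 1
n=50: ⌊(51·463+345)/503⌋ − ⌊(50·463+345)/503⌋ = ⌊23958/503⌋ − ⌊23495/503⌋ = 47 − 46 = 1
n=51: ⌊(52·463+345)/503⌋ − ⌊(51·463+345)/503⌋ = ⌊24421/503⌋ − ⌊23958/503⌋ = 48 − 47 = 1
n=52: ⌊(53·463+345)/503⌋ − ⌊(52·463+345)/503⌋ = ⌊24884/503⌋ − ⌊24421/503⌋ = 49 − 48 = 1
n=53: ⌊(54·463+345)/503⌋ − ⌊(53·463+345)/503⌋ = ⌊25347/503⌋ − ⌊24884/503⌋ = 50 − 49 = 1
n=54: ⌊(55·463+345)/503⌋ − ⌊(54·463+345)/503⌋ = ⌊25810/503⌋ − ⌊25347/503⌋ = 51 − 50 = 1
n=55: ⌊(56·463+345)/503⌋ − ⌊(55·463+345)/503⌋ = ⌊26273/503⌋ − ⌊25810/503⌋ = 52 − 51 = 1
n=56: ⌊(57·463+345)/503⌋ − ⌊(56·463+345)/503⌋ = ⌊26736/503⌋ − ⌊26273/503⌋ = 53 − 52 = 1
n=57: ⌊(58·463+345)/503⌋ − ⌊(57·463+345)/503⌋ = ⌊27199/503⌋ − ⌊26736/503⌋ = 54 − 53 = 1
n=58: ⌊(59·463+345)/503⌋ − ⌊(58·463+345)/503⌋ = ⌊27662/503⌋ − ⌊27199/503⌋ = 54 − 54 = 0
n=59: ⌊(60·463+345)/503⌋ − ⌊(59·463+345)/503⌋ = ⌊28125/503⌋ − ⌊27662/503⌋ = 55 − 54 = 1
n=60: ⌊(61·463+345)/503⌋ − ⌊(60·463+345)/503⌋ = ⌊28588/503⌋ − ⌊28125/503⌋ = 56 − 55 = 1
n=61: ⌊(62·463+345)/503⌋ − ⌊(61·463+345)/503⌋ = ⌊29051/503⌋ − ⌊28588/503⌋ = 57 − 56 = 1
n=62: ⌊(63·463+345)/503⌋ − ⌊(62·463+345)/503⌋ = ⌊29514/503⌋ − ⌊29051/503⌋ = 58 − 57 = 1
n=63: ⌊(64·463+345)/503⌋ − ⌊(63·463+345)/503⌋ = ⌊29977/503⌋ − ⌊29514/503⌋ = 59 − 58 = 1
n=64: ⌊(65·463+345)/503⌋ − ⌊(64·463+345)/503⌋ = ⌊30440/503⌋ − ⌊29977/503⌋ = 60 − 59 = 1
n=65: ⌊(66·463+345)/503⌋ − ⌊(65·463+345)/503⌋ = ⌊30903/503⌋ − ⌊30440/503⌋ = 61 − 60 = 1
n=66: ⌊(67·463+345)/503⌋ − ⌊(66·463+345)/503⌋ = ⌊31366/503⌋ − ⌊30903/503⌋ = 62 − 61 = 1
n=67: ⌊(68·463+345)/503⌋ − ⌊(67·463+345)/503⌋ = ⌊31829/503⌋ − ⌊31366/503⌋ = 63 − 62 = 1
n=68: ⌊(69·463+345)/503⌋ − ⌊(68·463+345)/503⌋ = ⌊32292/503⌋ − ⌊31829/503⌋ = 64 − 63 = 1
n=69: ⌊(70·463+345)/503⌋ − ⌊(69·463+345)/503⌋ = ⌊32755/503⌋ − ⌊32292/503⌋ = 65 − 64 = 1
n=70: ⌊(71·463+345)/503⌋ − ⌊(70·463+345)/503⌋ = ⌊33218/503⌋ − ⌊32755/503⌋ = 66 − 65 = 1
n=71: ⌊(72·463+345)/503⌋ − ⌊(71·463+345)/503⌋ = ⌊33681/503⌋ − ⌊33218/503⌋ = 66 − 66 = 0
n=72: ⌊(73·463+345)/503⌋ − ⌊(72·463+345)/503⌋ = ⌊34144/503⌋ − ⌊33681/503⌋ = 67 − 66 = 1
n=73: ⌊(74·463+345)/503⌋ − ⌊(73·463+345)/503⌋ = ⌊34607/503⌋ − ⌊34144/503⌋ = 68 − 67 = 1
n=74: ⌊(75·463+345)/503⌋ − ⌊(74·463+345)/503⌋ = ⌊35070/503⌋ − ⌊34607/503⌋ = 69 − 68 = 1
n=75: ⌊(76·463+345)/503⌋ − ⌊(75·463+345)/503⌋ = ⌊35533/503⌋ − ⌊35070/503⌋ = 70 − 69 = 1
n=76: ⌊(77·463+345)/503⌋ − ⌊(76·463+345)/503⌋ = ⌊35996/503⌋ − ⌊35533/503⌋ = 71 − 70 = 1
n=77: ⌊(78·463+345)/503⌋ − ⌊(77·463+345)/503⌋ = ⌊36459/503⌋ − ⌊35996/503⌋ = 72 − 71 = 1
n=78: ⌊(79·463+345)/503⌋ − ⌊(78·463+345)/503⌋ = ⌊36922/503⌋ − ⌊36459/503⌋ = 73 − 72 = 1
n=79: ⌊(80·463+345)/503⌋ − ⌊(79·463+345)/503⌋ = ⌊37385/503⌋ − ⌊36922/503⌋ = 74 − 73 = 1
n=80: ⌊(81·463+345)/503⌋ − ⌊(80·463+345)/503⌋ = ⌊37848/503⌋ − ⌊37385/503⌋ = 75 − 74 = 1
n=81: ⌊(82·463+345)/503⌋ − ⌊(81·463+345)/503⌋ = ⌊38311/503⌋ − ⌊37848/503⌋ = 76 − 75 = 1
n=82: ⌊(83·463+345)/503⌋ − ⌊(82·463+345)/503⌋ = ⌊38774/503⌋ − ⌊38311/503⌋ = 77 − 76 = 1
n=83: ⌊(84·463+345)/503⌋ − ⌊(83·463+345)/503⌋ = ⌊39237/503⌋ − ⌊38774/503⌋ = 78 − 77 = 1
n=84: ⌊(85·463+345)/503⌋ − ⌊(84·463+345)/503⌋ = ⌊39700/503⌋ − ⌊39237/503⌋ = 78 − 78 = 0
n=85: ⌊(86·463+345)/503⌋ − ⌊(85·463+345)/503⌋ = ⌊40163/503⌋ − ⌊39700/503⌋ = 79 − 78 = 1
n=86: ⌊(87·463+345)/503⌋ − ⌊(86·463+345)/503⌋ = ⌊40626/503⌋ − ⌊40163/503⌋ = 80 − 79 = 1
n=87: ⌊(88·463+345)/503⌋ − ⌊(87·463+345)/503⌋ = ⌊41089/503⌋ − ⌊40626/503⌋ = 81 − 80 = 1
n=88: ⌊(89·463+345)/503⌋ − ⌊(88·463+345)/503⌋ = ⌊41552/503⌋ − ⌊41089/503⌋ = 82 − 81 = 1
n=89: ⌊(90·463+345)/503⌋ − ⌊(89·463+345)/503⌋ = ⌊42015/503⌋ − ⌊41552/503⌋ = 83 − 82 = 1
n=90: ⌊(91·463+345)/503⌋ − ⌊(90·463+345)/503⌋ = ⌊42478/503⌋ − ⌊42015/503⌋ = 84 − 83 = 1
n=91: ⌊(92·463+345)/503⌋ − ⌊(91·463+345)/503⌋ = ⌊42941/503⌋ − ⌊42478/503⌋ = 85 − 84 = 1
n=92: ⌊(93·463+345)/503⌋ − ⌊(92·463+345)/503⌋ = ⌊43404/503⌋ − ⌊42941/503⌋ = 86 − 85 = 1
n=93: ⌊(94·463+345)/503⌋ − ⌊(93·463+345)/503⌋ = ⌊43867/503⌋ − ⌊43404/503⌋ = 87 − 86 = 1
n=94: ⌊(95·463+345)/503⌋ − ⌊(94·463+345)/503⌋ = ⌊44330/503⌋ − ⌊43867/503⌋ = 88 − 87 = 1
n=95: ⌊(96·463+345)/503⌋ − ⌊(95·463+345)/503⌋ = ⌊44793/503⌋ − ⌊44330/503⌋ = 89 − 88 = 1
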